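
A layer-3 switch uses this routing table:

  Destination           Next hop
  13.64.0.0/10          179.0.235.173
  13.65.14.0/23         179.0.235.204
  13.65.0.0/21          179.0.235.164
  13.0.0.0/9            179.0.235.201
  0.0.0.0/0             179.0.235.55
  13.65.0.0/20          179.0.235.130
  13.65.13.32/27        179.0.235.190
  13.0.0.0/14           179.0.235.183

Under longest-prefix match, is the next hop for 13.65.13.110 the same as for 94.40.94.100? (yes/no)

13.65.13.110: longest match 13.65.0.0/20 -> 179.0.235.130
94.40.94.100: longest match 0.0.0.0/0 -> 179.0.235.55

no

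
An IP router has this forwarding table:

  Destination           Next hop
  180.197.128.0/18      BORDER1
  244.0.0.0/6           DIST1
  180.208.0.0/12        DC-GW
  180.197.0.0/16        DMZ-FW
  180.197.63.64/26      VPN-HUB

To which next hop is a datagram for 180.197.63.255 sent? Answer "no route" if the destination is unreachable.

DMZ-FW

Routes whose prefix contains 180.197.63.255:
  180.197.0.0/16 (180.197.0.0 - 180.197.255.255) -> DMZ-FW
More-specific entries that do NOT match:
  180.197.63.64/26 (180.197.63.64 - 180.197.63.127) does not contain 180.197.63.255
  180.197.128.0/18 (180.197.128.0 - 180.197.191.255) does not contain 180.197.63.255
Longest matching prefix is /16 -> next hop DMZ-FW.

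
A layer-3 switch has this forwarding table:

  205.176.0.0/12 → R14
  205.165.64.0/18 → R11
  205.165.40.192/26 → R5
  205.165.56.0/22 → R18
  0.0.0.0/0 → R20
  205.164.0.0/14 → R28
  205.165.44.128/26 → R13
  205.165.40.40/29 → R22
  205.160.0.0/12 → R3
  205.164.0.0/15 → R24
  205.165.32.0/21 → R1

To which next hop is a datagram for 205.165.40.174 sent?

Routes whose prefix contains 205.165.40.174:
  0.0.0.0/0 (default, matches everything) -> R20
  205.160.0.0/12 (205.160.0.0 - 205.175.255.255) -> R3
  205.164.0.0/14 (205.164.0.0 - 205.167.255.255) -> R28
  205.164.0.0/15 (205.164.0.0 - 205.165.255.255) -> R24
More-specific entries that do NOT match:
  205.165.40.40/29 (205.165.40.40 - 205.165.40.47) does not contain 205.165.40.174
  205.165.40.192/26 (205.165.40.192 - 205.165.40.255) does not contain 205.165.40.174
  205.165.44.128/26 (205.165.44.128 - 205.165.44.191) does not contain 205.165.40.174
  205.165.56.0/22 (205.165.56.0 - 205.165.59.255) does not contain 205.165.40.174
  205.165.32.0/21 (205.165.32.0 - 205.165.39.255) does not contain 205.165.40.174
  205.165.64.0/18 (205.165.64.0 - 205.165.127.255) does not contain 205.165.40.174
Longest matching prefix is /15 -> next hop R24.

R24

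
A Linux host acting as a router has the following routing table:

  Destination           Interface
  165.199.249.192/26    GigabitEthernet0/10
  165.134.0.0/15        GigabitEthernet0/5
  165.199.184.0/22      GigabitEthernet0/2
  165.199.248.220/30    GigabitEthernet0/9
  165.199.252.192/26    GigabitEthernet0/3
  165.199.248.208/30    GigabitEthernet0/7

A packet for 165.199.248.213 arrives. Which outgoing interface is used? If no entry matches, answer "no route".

no route

No entry's prefix contains 165.199.248.213; there is no default route.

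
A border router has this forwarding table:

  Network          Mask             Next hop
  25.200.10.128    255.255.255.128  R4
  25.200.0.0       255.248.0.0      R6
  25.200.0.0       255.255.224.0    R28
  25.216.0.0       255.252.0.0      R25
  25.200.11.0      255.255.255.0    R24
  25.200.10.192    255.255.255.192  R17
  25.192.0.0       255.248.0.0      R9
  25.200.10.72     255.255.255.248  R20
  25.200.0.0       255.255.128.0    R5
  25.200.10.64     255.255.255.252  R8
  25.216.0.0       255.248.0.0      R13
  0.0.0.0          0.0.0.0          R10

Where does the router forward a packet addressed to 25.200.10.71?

Routes whose prefix contains 25.200.10.71:
  0.0.0.0/0 (default, matches everything) -> R10
  25.200.0.0/13 (25.200.0.0 - 25.207.255.255) -> R6
  25.200.0.0/17 (25.200.0.0 - 25.200.127.255) -> R5
  25.200.0.0/19 (25.200.0.0 - 25.200.31.255) -> R28
More-specific entries that do NOT match:
  25.200.10.64/30 (25.200.10.64 - 25.200.10.67) does not contain 25.200.10.71
  25.200.10.72/29 (25.200.10.72 - 25.200.10.79) does not contain 25.200.10.71
  25.200.10.192/26 (25.200.10.192 - 25.200.10.255) does not contain 25.200.10.71
  25.200.10.128/25 (25.200.10.128 - 25.200.10.255) does not contain 25.200.10.71
  25.200.11.0/24 (25.200.11.0 - 25.200.11.255) does not contain 25.200.10.71
Longest matching prefix is /19 -> next hop R28.

R28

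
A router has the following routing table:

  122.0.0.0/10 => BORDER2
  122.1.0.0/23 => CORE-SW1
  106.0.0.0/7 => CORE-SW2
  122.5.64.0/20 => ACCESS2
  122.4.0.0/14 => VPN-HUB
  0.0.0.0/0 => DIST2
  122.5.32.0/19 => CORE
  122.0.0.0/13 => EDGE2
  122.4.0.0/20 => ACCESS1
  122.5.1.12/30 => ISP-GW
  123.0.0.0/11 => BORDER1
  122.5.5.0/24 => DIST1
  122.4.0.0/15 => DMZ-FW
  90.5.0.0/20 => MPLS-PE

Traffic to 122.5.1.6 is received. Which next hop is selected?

DMZ-FW

Routes whose prefix contains 122.5.1.6:
  0.0.0.0/0 (default, matches everything) -> DIST2
  122.0.0.0/10 (122.0.0.0 - 122.63.255.255) -> BORDER2
  122.0.0.0/13 (122.0.0.0 - 122.7.255.255) -> EDGE2
  122.4.0.0/14 (122.4.0.0 - 122.7.255.255) -> VPN-HUB
  122.4.0.0/15 (122.4.0.0 - 122.5.255.255) -> DMZ-FW
More-specific entries that do NOT match:
  122.5.1.12/30 (122.5.1.12 - 122.5.1.15) does not contain 122.5.1.6
  122.5.5.0/24 (122.5.5.0 - 122.5.5.255) does not contain 122.5.1.6
  122.1.0.0/23 (122.1.0.0 - 122.1.1.255) does not contain 122.5.1.6
  122.5.64.0/20 (122.5.64.0 - 122.5.79.255) does not contain 122.5.1.6
  122.4.0.0/20 (122.4.0.0 - 122.4.15.255) does not contain 122.5.1.6
  90.5.0.0/20 (90.5.0.0 - 90.5.15.255) does not contain 122.5.1.6
  122.5.32.0/19 (122.5.32.0 - 122.5.63.255) does not contain 122.5.1.6
Longest matching prefix is /15 -> next hop DMZ-FW.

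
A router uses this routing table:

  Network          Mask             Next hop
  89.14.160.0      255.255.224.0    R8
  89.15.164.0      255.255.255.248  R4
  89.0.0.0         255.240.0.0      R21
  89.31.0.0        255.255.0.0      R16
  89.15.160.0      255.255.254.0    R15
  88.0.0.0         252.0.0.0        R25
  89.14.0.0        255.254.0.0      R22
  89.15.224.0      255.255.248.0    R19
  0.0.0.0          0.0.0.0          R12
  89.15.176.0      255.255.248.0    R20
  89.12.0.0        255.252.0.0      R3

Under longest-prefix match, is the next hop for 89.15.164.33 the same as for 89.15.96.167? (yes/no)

89.15.164.33: longest match 89.14.0.0/15 -> R22
89.15.96.167: longest match 89.14.0.0/15 -> R22

yes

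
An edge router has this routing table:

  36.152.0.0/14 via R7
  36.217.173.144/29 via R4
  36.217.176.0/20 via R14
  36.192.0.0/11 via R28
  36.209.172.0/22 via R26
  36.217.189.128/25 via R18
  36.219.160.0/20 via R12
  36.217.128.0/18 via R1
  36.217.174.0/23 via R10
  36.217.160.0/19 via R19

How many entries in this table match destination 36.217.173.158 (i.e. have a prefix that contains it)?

Prefixes containing 36.217.173.158:
  36.192.0.0/11 (36.192.0.0 - 36.223.255.255)
  36.217.128.0/18 (36.217.128.0 - 36.217.191.255)
  36.217.160.0/19 (36.217.160.0 - 36.217.191.255)
Total matching entries: 3.

3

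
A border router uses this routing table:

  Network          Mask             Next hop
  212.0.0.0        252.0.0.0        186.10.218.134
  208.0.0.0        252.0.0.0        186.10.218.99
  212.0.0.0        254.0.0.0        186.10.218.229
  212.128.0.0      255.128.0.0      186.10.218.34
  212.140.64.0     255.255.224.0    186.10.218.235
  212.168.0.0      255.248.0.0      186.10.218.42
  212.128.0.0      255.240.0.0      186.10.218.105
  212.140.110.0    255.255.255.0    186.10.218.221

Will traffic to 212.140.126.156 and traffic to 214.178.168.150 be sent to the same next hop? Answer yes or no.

no

212.140.126.156: longest match 212.128.0.0/12 -> 186.10.218.105
214.178.168.150: longest match 212.0.0.0/6 -> 186.10.218.134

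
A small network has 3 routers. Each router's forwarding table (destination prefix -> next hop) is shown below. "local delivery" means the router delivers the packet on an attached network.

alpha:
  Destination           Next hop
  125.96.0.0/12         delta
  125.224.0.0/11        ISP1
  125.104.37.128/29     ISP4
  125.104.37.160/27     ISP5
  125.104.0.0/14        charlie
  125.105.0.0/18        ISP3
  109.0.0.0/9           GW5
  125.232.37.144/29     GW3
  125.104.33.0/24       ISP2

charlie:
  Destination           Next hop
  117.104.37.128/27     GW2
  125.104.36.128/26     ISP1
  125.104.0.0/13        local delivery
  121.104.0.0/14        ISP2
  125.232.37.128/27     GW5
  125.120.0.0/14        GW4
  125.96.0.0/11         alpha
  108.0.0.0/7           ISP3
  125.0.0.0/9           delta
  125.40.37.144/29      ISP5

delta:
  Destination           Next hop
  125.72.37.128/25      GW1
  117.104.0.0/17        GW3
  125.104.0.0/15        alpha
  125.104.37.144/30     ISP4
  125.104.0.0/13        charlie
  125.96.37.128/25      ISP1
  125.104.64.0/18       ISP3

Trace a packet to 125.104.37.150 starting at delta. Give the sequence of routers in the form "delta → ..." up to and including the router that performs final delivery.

delta → alpha → charlie

At delta: longest match for 125.104.37.150 is 125.104.0.0/15 -> alpha
At alpha: longest match for 125.104.37.150 is 125.104.0.0/14 -> charlie
At charlie: longest match for 125.104.37.150 is 125.104.0.0/13 -> local delivery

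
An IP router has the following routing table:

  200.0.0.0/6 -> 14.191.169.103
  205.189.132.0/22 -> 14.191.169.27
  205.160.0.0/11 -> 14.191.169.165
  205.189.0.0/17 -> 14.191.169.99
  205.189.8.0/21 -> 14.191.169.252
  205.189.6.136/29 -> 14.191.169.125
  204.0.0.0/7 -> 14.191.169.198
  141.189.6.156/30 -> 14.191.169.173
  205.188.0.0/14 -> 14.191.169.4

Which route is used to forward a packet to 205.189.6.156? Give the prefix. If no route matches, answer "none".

205.189.0.0/17

Entries matching 205.189.6.156:
  204.0.0.0/7 (204.0.0.0 - 205.255.255.255)
  205.160.0.0/11 (205.160.0.0 - 205.191.255.255)
  205.188.0.0/14 (205.188.0.0 - 205.191.255.255)
  205.189.0.0/17 (205.189.0.0 - 205.189.127.255)
Most specific is 205.189.0.0/17.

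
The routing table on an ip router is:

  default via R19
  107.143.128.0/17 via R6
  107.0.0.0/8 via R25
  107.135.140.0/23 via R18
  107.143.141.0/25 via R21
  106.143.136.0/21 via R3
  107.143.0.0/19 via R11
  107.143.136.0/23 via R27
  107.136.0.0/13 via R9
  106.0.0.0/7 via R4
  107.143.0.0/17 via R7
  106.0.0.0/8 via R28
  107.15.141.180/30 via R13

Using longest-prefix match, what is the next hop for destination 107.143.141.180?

Routes whose prefix contains 107.143.141.180:
  0.0.0.0/0 (default, matches everything) -> R19
  106.0.0.0/7 (106.0.0.0 - 107.255.255.255) -> R4
  107.0.0.0/8 (107.0.0.0 - 107.255.255.255) -> R25
  107.136.0.0/13 (107.136.0.0 - 107.143.255.255) -> R9
  107.143.128.0/17 (107.143.128.0 - 107.143.255.255) -> R6
More-specific entries that do NOT match:
  107.15.141.180/30 (107.15.141.180 - 107.15.141.183) does not contain 107.143.141.180
  107.143.141.0/25 (107.143.141.0 - 107.143.141.127) does not contain 107.143.141.180
  107.135.140.0/23 (107.135.140.0 - 107.135.141.255) does not contain 107.143.141.180
  107.143.136.0/23 (107.143.136.0 - 107.143.137.255) does not contain 107.143.141.180
  106.143.136.0/21 (106.143.136.0 - 106.143.143.255) does not contain 107.143.141.180
  107.143.0.0/19 (107.143.0.0 - 107.143.31.255) does not contain 107.143.141.180
Longest matching prefix is /17 -> next hop R6.

R6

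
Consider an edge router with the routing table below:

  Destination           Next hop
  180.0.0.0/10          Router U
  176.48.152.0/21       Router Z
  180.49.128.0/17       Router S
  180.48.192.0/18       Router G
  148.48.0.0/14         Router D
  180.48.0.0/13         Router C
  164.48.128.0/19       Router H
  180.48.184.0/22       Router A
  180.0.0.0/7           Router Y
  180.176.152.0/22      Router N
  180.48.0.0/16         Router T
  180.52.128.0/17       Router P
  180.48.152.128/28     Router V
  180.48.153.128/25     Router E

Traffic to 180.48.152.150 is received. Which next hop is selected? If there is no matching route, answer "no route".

Router T

Routes whose prefix contains 180.48.152.150:
  180.0.0.0/7 (180.0.0.0 - 181.255.255.255) -> Router Y
  180.0.0.0/10 (180.0.0.0 - 180.63.255.255) -> Router U
  180.48.0.0/13 (180.48.0.0 - 180.55.255.255) -> Router C
  180.48.0.0/16 (180.48.0.0 - 180.48.255.255) -> Router T
More-specific entries that do NOT match:
  180.48.152.128/28 (180.48.152.128 - 180.48.152.143) does not contain 180.48.152.150
  180.48.153.128/25 (180.48.153.128 - 180.48.153.255) does not contain 180.48.152.150
  180.48.184.0/22 (180.48.184.0 - 180.48.187.255) does not contain 180.48.152.150
  180.176.152.0/22 (180.176.152.0 - 180.176.155.255) does not contain 180.48.152.150
  176.48.152.0/21 (176.48.152.0 - 176.48.159.255) does not contain 180.48.152.150
  164.48.128.0/19 (164.48.128.0 - 164.48.159.255) does not contain 180.48.152.150
  180.48.192.0/18 (180.48.192.0 - 180.48.255.255) does not contain 180.48.152.150
  180.49.128.0/17 (180.49.128.0 - 180.49.255.255) does not contain 180.48.152.150
  180.52.128.0/17 (180.52.128.0 - 180.52.255.255) does not contain 180.48.152.150
Longest matching prefix is /16 -> next hop Router T.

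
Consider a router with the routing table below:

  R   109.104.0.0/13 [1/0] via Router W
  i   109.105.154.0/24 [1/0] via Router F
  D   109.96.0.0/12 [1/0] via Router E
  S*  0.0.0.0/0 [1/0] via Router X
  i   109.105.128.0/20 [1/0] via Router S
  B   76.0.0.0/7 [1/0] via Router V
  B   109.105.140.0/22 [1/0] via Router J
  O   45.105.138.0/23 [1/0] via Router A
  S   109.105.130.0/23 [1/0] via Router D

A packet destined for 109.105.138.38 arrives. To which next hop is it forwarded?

Router S

Routes whose prefix contains 109.105.138.38:
  0.0.0.0/0 (default, matches everything) -> Router X
  109.96.0.0/12 (109.96.0.0 - 109.111.255.255) -> Router E
  109.104.0.0/13 (109.104.0.0 - 109.111.255.255) -> Router W
  109.105.128.0/20 (109.105.128.0 - 109.105.143.255) -> Router S
More-specific entries that do NOT match:
  109.105.154.0/24 (109.105.154.0 - 109.105.154.255) does not contain 109.105.138.38
  45.105.138.0/23 (45.105.138.0 - 45.105.139.255) does not contain 109.105.138.38
  109.105.130.0/23 (109.105.130.0 - 109.105.131.255) does not contain 109.105.138.38
  109.105.140.0/22 (109.105.140.0 - 109.105.143.255) does not contain 109.105.138.38
Longest matching prefix is /20 -> next hop Router S.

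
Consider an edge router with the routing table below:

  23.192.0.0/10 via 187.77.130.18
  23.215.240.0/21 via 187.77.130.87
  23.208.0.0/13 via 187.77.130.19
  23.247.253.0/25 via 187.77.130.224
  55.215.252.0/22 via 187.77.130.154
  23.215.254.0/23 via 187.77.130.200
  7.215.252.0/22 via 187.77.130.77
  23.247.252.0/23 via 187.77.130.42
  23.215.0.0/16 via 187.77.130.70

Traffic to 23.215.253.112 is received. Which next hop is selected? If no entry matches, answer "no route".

187.77.130.70

Routes whose prefix contains 23.215.253.112:
  23.192.0.0/10 (23.192.0.0 - 23.255.255.255) -> 187.77.130.18
  23.208.0.0/13 (23.208.0.0 - 23.215.255.255) -> 187.77.130.19
  23.215.0.0/16 (23.215.0.0 - 23.215.255.255) -> 187.77.130.70
More-specific entries that do NOT match:
  23.247.253.0/25 (23.247.253.0 - 23.247.253.127) does not contain 23.215.253.112
  23.215.254.0/23 (23.215.254.0 - 23.215.255.255) does not contain 23.215.253.112
  23.247.252.0/23 (23.247.252.0 - 23.247.253.255) does not contain 23.215.253.112
  55.215.252.0/22 (55.215.252.0 - 55.215.255.255) does not contain 23.215.253.112
  7.215.252.0/22 (7.215.252.0 - 7.215.255.255) does not contain 23.215.253.112
  23.215.240.0/21 (23.215.240.0 - 23.215.247.255) does not contain 23.215.253.112
Longest matching prefix is /16 -> next hop 187.77.130.70.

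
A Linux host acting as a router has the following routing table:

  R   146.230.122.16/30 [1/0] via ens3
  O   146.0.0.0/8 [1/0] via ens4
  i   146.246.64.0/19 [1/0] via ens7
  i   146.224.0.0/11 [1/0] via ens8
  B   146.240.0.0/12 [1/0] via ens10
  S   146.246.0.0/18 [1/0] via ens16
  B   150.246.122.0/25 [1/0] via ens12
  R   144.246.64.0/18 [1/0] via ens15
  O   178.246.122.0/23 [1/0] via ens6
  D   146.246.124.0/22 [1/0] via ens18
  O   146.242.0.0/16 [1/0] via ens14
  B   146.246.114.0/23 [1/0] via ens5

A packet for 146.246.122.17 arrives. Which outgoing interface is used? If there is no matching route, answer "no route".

Routes whose prefix contains 146.246.122.17:
  146.0.0.0/8 (146.0.0.0 - 146.255.255.255) -> ens4
  146.224.0.0/11 (146.224.0.0 - 146.255.255.255) -> ens8
  146.240.0.0/12 (146.240.0.0 - 146.255.255.255) -> ens10
More-specific entries that do NOT match:
  146.230.122.16/30 (146.230.122.16 - 146.230.122.19) does not contain 146.246.122.17
  150.246.122.0/25 (150.246.122.0 - 150.246.122.127) does not contain 146.246.122.17
  178.246.122.0/23 (178.246.122.0 - 178.246.123.255) does not contain 146.246.122.17
  146.246.114.0/23 (146.246.114.0 - 146.246.115.255) does not contain 146.246.122.17
  146.246.124.0/22 (146.246.124.0 - 146.246.127.255) does not contain 146.246.122.17
  146.246.64.0/19 (146.246.64.0 - 146.246.95.255) does not contain 146.246.122.17
  146.246.0.0/18 (146.246.0.0 - 146.246.63.255) does not contain 146.246.122.17
  144.246.64.0/18 (144.246.64.0 - 144.246.127.255) does not contain 146.246.122.17
  146.242.0.0/16 (146.242.0.0 - 146.242.255.255) does not contain 146.246.122.17
Longest matching prefix is /12 -> interface ens10.

ens10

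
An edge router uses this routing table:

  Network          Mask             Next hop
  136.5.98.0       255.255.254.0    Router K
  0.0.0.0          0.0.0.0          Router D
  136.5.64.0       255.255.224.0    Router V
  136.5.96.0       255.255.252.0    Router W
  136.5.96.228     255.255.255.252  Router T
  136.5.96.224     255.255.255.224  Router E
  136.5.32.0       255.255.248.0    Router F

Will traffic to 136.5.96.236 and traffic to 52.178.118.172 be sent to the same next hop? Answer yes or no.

136.5.96.236: longest match 136.5.96.224/27 -> Router E
52.178.118.172: longest match 0.0.0.0/0 -> Router D

no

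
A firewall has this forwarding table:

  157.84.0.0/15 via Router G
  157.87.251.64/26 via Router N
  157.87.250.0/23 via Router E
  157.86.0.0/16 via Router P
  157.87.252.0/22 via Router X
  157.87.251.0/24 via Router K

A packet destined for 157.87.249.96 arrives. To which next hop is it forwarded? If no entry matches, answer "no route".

No entry's prefix contains 157.87.249.96; there is no default route.

no route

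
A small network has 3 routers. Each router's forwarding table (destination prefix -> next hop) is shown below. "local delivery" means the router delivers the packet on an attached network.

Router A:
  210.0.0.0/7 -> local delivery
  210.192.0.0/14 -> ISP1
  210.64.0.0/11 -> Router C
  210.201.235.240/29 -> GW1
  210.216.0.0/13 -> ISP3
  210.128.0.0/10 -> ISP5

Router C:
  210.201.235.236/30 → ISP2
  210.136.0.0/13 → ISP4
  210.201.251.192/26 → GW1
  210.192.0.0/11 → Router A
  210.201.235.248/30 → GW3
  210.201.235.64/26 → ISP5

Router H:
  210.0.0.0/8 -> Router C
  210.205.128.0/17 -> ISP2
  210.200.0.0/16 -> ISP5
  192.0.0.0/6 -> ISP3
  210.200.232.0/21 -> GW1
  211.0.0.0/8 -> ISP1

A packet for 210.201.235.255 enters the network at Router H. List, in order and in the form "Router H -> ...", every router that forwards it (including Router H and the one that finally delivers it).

At Router H: longest match for 210.201.235.255 is 210.0.0.0/8 -> Router C
At Router C: longest match for 210.201.235.255 is 210.192.0.0/11 -> Router A
At Router A: longest match for 210.201.235.255 is 210.0.0.0/7 -> local delivery

Router H -> Router C -> Router A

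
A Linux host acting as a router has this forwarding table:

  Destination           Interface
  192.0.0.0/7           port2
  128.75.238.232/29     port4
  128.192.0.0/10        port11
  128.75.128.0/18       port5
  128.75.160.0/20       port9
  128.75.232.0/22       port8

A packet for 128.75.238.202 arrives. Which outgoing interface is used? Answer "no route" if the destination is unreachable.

No entry's prefix contains 128.75.238.202; there is no default route.

no route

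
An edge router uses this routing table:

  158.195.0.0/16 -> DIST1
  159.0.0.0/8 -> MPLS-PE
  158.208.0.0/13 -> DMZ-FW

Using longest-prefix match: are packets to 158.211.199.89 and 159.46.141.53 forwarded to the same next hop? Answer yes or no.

158.211.199.89: longest match 158.208.0.0/13 -> DMZ-FW
159.46.141.53: longest match 159.0.0.0/8 -> MPLS-PE

no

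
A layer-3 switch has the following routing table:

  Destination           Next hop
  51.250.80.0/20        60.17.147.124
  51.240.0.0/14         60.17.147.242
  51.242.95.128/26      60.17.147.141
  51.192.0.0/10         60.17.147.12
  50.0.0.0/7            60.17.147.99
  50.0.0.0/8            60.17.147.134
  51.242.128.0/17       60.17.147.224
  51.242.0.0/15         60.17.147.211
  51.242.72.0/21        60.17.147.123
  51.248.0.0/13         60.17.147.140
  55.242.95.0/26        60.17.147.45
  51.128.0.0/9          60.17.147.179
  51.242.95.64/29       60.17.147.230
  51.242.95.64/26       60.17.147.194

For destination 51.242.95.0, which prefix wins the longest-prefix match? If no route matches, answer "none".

Entries matching 51.242.95.0:
  50.0.0.0/7 (50.0.0.0 - 51.255.255.255)
  51.128.0.0/9 (51.128.0.0 - 51.255.255.255)
  51.192.0.0/10 (51.192.0.0 - 51.255.255.255)
  51.240.0.0/14 (51.240.0.0 - 51.243.255.255)
  51.242.0.0/15 (51.242.0.0 - 51.243.255.255)
Most specific is 51.242.0.0/15.

51.242.0.0/15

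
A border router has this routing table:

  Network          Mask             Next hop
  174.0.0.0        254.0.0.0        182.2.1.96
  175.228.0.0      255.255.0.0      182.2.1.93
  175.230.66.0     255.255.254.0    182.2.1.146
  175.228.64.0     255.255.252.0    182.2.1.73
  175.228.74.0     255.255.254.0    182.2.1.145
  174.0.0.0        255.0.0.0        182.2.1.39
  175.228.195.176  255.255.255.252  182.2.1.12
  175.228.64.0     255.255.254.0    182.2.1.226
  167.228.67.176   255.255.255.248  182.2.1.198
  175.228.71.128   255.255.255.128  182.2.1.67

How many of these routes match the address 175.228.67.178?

Prefixes containing 175.228.67.178:
  174.0.0.0/7 (174.0.0.0 - 175.255.255.255)
  175.228.0.0/16 (175.228.0.0 - 175.228.255.255)
  175.228.64.0/22 (175.228.64.0 - 175.228.67.255)
Total matching entries: 3.

3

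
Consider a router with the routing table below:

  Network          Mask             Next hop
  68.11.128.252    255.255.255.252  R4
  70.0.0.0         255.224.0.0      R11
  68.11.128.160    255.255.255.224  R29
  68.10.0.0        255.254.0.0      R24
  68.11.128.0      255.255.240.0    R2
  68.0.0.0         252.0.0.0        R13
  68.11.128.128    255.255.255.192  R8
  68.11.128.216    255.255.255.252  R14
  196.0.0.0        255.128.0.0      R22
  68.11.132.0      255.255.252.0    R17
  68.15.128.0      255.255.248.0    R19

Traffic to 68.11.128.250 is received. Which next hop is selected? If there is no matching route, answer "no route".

R2

Routes whose prefix contains 68.11.128.250:
  68.0.0.0/6 (68.0.0.0 - 71.255.255.255) -> R13
  68.10.0.0/15 (68.10.0.0 - 68.11.255.255) -> R24
  68.11.128.0/20 (68.11.128.0 - 68.11.143.255) -> R2
More-specific entries that do NOT match:
  68.11.128.252/30 (68.11.128.252 - 68.11.128.255) does not contain 68.11.128.250
  68.11.128.216/30 (68.11.128.216 - 68.11.128.219) does not contain 68.11.128.250
  68.11.128.160/27 (68.11.128.160 - 68.11.128.191) does not contain 68.11.128.250
  68.11.128.128/26 (68.11.128.128 - 68.11.128.191) does not contain 68.11.128.250
  68.11.132.0/22 (68.11.132.0 - 68.11.135.255) does not contain 68.11.128.250
  68.15.128.0/21 (68.15.128.0 - 68.15.135.255) does not contain 68.11.128.250
Longest matching prefix is /20 -> next hop R2.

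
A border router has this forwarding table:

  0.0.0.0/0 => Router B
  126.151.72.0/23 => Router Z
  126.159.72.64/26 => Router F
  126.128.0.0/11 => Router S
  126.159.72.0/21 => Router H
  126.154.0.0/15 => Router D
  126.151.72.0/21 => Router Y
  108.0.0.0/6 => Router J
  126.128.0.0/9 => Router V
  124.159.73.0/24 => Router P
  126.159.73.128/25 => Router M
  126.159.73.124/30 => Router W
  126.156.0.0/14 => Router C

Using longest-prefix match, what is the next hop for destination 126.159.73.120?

Routes whose prefix contains 126.159.73.120:
  0.0.0.0/0 (default, matches everything) -> Router B
  126.128.0.0/9 (126.128.0.0 - 126.255.255.255) -> Router V
  126.128.0.0/11 (126.128.0.0 - 126.159.255.255) -> Router S
  126.156.0.0/14 (126.156.0.0 - 126.159.255.255) -> Router C
  126.159.72.0/21 (126.159.72.0 - 126.159.79.255) -> Router H
More-specific entries that do NOT match:
  126.159.73.124/30 (126.159.73.124 - 126.159.73.127) does not contain 126.159.73.120
  126.159.72.64/26 (126.159.72.64 - 126.159.72.127) does not contain 126.159.73.120
  126.159.73.128/25 (126.159.73.128 - 126.159.73.255) does not contain 126.159.73.120
  124.159.73.0/24 (124.159.73.0 - 124.159.73.255) does not contain 126.159.73.120
  126.151.72.0/23 (126.151.72.0 - 126.151.73.255) does not contain 126.159.73.120
Longest matching prefix is /21 -> next hop Router H.

Router H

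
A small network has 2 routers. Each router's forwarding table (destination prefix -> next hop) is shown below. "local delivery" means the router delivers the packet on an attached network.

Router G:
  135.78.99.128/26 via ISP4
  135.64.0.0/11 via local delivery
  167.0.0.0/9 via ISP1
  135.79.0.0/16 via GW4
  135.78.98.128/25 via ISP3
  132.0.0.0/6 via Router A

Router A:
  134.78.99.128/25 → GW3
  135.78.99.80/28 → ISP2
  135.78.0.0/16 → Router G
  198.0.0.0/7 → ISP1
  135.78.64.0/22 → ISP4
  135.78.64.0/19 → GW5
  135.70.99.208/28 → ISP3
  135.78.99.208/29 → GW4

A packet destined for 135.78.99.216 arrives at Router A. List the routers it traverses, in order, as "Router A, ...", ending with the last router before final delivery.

At Router A: longest match for 135.78.99.216 is 135.78.0.0/16 -> Router G
At Router G: longest match for 135.78.99.216 is 135.64.0.0/11 -> local delivery

Router A, Router G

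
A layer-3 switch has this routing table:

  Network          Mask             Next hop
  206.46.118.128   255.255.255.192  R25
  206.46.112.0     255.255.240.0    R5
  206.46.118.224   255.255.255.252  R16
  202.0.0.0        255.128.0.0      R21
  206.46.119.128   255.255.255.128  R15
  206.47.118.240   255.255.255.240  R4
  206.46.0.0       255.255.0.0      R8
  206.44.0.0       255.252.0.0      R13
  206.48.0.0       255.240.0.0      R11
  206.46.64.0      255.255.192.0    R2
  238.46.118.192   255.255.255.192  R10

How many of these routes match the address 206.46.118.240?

4

Prefixes containing 206.46.118.240:
  206.44.0.0/14 (206.44.0.0 - 206.47.255.255)
  206.46.0.0/16 (206.46.0.0 - 206.46.255.255)
  206.46.64.0/18 (206.46.64.0 - 206.46.127.255)
  206.46.112.0/20 (206.46.112.0 - 206.46.127.255)
Total matching entries: 4.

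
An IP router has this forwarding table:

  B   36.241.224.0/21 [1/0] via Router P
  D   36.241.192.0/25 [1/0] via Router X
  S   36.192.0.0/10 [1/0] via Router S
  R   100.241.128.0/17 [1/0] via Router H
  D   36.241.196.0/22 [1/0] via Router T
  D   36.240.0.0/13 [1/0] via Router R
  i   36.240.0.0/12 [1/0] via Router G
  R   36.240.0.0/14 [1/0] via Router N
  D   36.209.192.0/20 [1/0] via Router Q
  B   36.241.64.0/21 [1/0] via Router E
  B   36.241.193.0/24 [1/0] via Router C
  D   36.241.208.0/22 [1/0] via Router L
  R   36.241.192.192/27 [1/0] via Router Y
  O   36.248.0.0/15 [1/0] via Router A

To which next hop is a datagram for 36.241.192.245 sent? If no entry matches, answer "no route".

Routes whose prefix contains 36.241.192.245:
  36.192.0.0/10 (36.192.0.0 - 36.255.255.255) -> Router S
  36.240.0.0/12 (36.240.0.0 - 36.255.255.255) -> Router G
  36.240.0.0/13 (36.240.0.0 - 36.247.255.255) -> Router R
  36.240.0.0/14 (36.240.0.0 - 36.243.255.255) -> Router N
More-specific entries that do NOT match:
  36.241.192.192/27 (36.241.192.192 - 36.241.192.223) does not contain 36.241.192.245
  36.241.192.0/25 (36.241.192.0 - 36.241.192.127) does not contain 36.241.192.245
  36.241.193.0/24 (36.241.193.0 - 36.241.193.255) does not contain 36.241.192.245
  36.241.196.0/22 (36.241.196.0 - 36.241.199.255) does not contain 36.241.192.245
  36.241.208.0/22 (36.241.208.0 - 36.241.211.255) does not contain 36.241.192.245
  36.241.224.0/21 (36.241.224.0 - 36.241.231.255) does not contain 36.241.192.245
  36.241.64.0/21 (36.241.64.0 - 36.241.71.255) does not contain 36.241.192.245
  36.209.192.0/20 (36.209.192.0 - 36.209.207.255) does not contain 36.241.192.245
  100.241.128.0/17 (100.241.128.0 - 100.241.255.255) does not contain 36.241.192.245
  36.248.0.0/15 (36.248.0.0 - 36.249.255.255) does not contain 36.241.192.245
Longest matching prefix is /14 -> next hop Router N.

Router N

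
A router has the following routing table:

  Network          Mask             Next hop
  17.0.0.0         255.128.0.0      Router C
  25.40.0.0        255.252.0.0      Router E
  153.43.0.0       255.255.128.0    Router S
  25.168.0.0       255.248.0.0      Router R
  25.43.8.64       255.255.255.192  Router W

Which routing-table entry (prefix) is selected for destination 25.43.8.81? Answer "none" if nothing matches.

Entries matching 25.43.8.81:
  25.40.0.0/14 (25.40.0.0 - 25.43.255.255)
  25.43.8.64/26 (25.43.8.64 - 25.43.8.127)
Most specific is 25.43.8.64/26.

25.43.8.64/26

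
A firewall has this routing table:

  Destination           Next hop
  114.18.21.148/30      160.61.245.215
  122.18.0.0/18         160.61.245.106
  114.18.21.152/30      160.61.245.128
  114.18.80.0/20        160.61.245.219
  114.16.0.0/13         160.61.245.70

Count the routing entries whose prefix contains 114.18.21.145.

Prefixes containing 114.18.21.145:
  114.16.0.0/13 (114.16.0.0 - 114.23.255.255)
Total matching entries: 1.

1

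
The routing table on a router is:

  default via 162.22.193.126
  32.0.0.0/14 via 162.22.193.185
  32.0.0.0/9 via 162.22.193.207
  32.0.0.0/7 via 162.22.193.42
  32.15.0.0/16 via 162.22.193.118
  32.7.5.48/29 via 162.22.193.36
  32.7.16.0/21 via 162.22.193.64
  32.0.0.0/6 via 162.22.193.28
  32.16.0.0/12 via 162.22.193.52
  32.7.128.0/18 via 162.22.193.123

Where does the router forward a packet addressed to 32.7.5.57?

Routes whose prefix contains 32.7.5.57:
  0.0.0.0/0 (default, matches everything) -> 162.22.193.126
  32.0.0.0/6 (32.0.0.0 - 35.255.255.255) -> 162.22.193.28
  32.0.0.0/7 (32.0.0.0 - 33.255.255.255) -> 162.22.193.42
  32.0.0.0/9 (32.0.0.0 - 32.127.255.255) -> 162.22.193.207
More-specific entries that do NOT match:
  32.7.5.48/29 (32.7.5.48 - 32.7.5.55) does not contain 32.7.5.57
  32.7.16.0/21 (32.7.16.0 - 32.7.23.255) does not contain 32.7.5.57
  32.7.128.0/18 (32.7.128.0 - 32.7.191.255) does not contain 32.7.5.57
  32.15.0.0/16 (32.15.0.0 - 32.15.255.255) does not contain 32.7.5.57
  32.0.0.0/14 (32.0.0.0 - 32.3.255.255) does not contain 32.7.5.57
  32.16.0.0/12 (32.16.0.0 - 32.31.255.255) does not contain 32.7.5.57
Longest matching prefix is /9 -> next hop 162.22.193.207.

162.22.193.207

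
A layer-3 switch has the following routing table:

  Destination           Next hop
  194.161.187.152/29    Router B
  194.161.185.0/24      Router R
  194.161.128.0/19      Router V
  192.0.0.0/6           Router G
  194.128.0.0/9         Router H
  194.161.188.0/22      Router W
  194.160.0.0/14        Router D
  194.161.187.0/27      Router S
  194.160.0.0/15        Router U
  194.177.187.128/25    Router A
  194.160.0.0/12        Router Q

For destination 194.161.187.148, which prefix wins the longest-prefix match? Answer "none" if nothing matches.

194.160.0.0/15

Entries matching 194.161.187.148:
  192.0.0.0/6 (192.0.0.0 - 195.255.255.255)
  194.128.0.0/9 (194.128.0.0 - 194.255.255.255)
  194.160.0.0/12 (194.160.0.0 - 194.175.255.255)
  194.160.0.0/14 (194.160.0.0 - 194.163.255.255)
  194.160.0.0/15 (194.160.0.0 - 194.161.255.255)
Most specific is 194.160.0.0/15.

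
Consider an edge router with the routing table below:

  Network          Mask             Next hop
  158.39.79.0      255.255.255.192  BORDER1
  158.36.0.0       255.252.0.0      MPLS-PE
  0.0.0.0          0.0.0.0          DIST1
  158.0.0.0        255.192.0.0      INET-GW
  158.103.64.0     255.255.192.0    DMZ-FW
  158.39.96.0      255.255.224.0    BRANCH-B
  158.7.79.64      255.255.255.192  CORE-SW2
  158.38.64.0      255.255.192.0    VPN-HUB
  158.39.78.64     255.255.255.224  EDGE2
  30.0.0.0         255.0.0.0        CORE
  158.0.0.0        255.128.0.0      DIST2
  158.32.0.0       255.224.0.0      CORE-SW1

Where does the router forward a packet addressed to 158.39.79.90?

Routes whose prefix contains 158.39.79.90:
  0.0.0.0/0 (default, matches everything) -> DIST1
  158.0.0.0/9 (158.0.0.0 - 158.127.255.255) -> DIST2
  158.0.0.0/10 (158.0.0.0 - 158.63.255.255) -> INET-GW
  158.32.0.0/11 (158.32.0.0 - 158.63.255.255) -> CORE-SW1
  158.36.0.0/14 (158.36.0.0 - 158.39.255.255) -> MPLS-PE
More-specific entries that do NOT match:
  158.39.78.64/27 (158.39.78.64 - 158.39.78.95) does not contain 158.39.79.90
  158.39.79.0/26 (158.39.79.0 - 158.39.79.63) does not contain 158.39.79.90
  158.7.79.64/26 (158.7.79.64 - 158.7.79.127) does not contain 158.39.79.90
  158.39.96.0/19 (158.39.96.0 - 158.39.127.255) does not contain 158.39.79.90
  158.103.64.0/18 (158.103.64.0 - 158.103.127.255) does not contain 158.39.79.90
  158.38.64.0/18 (158.38.64.0 - 158.38.127.255) does not contain 158.39.79.90
Longest matching prefix is /14 -> next hop MPLS-PE.

MPLS-PE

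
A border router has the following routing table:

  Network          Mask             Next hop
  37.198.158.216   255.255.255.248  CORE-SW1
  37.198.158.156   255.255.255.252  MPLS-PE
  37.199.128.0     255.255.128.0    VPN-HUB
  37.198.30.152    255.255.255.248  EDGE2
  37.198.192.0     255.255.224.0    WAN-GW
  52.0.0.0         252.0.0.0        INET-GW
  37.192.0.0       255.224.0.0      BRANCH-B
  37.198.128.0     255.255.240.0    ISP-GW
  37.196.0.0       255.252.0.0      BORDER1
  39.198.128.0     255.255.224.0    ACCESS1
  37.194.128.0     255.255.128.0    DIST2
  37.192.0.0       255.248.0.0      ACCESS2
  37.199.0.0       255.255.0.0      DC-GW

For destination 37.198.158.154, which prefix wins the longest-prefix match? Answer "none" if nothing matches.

Entries matching 37.198.158.154:
  37.192.0.0/11 (37.192.0.0 - 37.223.255.255)
  37.192.0.0/13 (37.192.0.0 - 37.199.255.255)
  37.196.0.0/14 (37.196.0.0 - 37.199.255.255)
Most specific is 37.196.0.0/14.

37.196.0.0/14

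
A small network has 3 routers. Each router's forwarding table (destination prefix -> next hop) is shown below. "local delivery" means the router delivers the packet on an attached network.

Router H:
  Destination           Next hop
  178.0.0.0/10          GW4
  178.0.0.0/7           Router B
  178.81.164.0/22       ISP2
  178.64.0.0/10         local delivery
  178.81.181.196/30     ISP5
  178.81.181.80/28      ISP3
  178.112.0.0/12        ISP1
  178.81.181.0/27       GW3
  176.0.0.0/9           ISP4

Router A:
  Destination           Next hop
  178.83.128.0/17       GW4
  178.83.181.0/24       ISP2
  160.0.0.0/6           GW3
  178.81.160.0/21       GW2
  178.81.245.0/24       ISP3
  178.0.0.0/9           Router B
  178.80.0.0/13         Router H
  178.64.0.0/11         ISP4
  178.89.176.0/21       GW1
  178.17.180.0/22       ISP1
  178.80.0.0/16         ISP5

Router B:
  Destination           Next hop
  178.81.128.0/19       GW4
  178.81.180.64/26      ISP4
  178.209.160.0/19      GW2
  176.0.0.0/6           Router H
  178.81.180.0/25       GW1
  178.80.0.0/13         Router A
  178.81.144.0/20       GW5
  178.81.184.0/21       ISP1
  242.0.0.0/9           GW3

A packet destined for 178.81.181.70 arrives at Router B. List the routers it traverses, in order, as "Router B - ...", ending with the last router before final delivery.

Router B - Router A - Router H

At Router B: longest match for 178.81.181.70 is 178.80.0.0/13 -> Router A
At Router A: longest match for 178.81.181.70 is 178.80.0.0/13 -> Router H
At Router H: longest match for 178.81.181.70 is 178.64.0.0/10 -> local delivery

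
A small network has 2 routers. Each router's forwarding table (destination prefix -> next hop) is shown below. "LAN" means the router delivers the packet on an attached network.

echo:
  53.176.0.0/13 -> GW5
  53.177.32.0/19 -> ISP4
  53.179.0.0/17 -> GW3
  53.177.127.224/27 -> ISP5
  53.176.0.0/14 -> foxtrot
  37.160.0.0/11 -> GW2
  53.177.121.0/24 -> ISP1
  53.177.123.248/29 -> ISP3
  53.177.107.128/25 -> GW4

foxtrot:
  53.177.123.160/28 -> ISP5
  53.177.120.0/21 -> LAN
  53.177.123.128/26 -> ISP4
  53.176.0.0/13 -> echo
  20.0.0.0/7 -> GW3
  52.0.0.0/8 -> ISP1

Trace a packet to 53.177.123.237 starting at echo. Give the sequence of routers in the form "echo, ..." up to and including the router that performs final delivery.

echo, foxtrot

At echo: longest match for 53.177.123.237 is 53.176.0.0/14 -> foxtrot
At foxtrot: longest match for 53.177.123.237 is 53.177.120.0/21 -> LAN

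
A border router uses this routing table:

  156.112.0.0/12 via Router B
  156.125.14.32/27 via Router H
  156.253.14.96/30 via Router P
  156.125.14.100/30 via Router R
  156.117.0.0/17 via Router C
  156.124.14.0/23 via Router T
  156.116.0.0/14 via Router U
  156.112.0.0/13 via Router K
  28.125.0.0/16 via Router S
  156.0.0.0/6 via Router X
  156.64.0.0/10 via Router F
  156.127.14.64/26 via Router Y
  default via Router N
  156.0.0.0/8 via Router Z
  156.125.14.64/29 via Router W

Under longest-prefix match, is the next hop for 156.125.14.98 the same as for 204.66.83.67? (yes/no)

156.125.14.98: longest match 156.112.0.0/12 -> Router B
204.66.83.67: longest match 0.0.0.0/0 -> Router N

no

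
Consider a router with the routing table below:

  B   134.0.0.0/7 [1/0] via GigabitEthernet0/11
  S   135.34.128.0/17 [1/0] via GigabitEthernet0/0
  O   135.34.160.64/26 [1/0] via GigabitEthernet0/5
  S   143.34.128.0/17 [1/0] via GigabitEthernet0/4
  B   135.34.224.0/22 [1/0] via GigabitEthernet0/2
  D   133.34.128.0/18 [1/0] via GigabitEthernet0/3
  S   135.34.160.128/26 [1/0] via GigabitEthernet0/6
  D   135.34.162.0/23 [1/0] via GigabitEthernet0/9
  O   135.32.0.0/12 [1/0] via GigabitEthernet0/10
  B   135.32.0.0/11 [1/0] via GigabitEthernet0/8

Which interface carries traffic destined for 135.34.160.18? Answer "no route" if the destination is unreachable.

Routes whose prefix contains 135.34.160.18:
  134.0.0.0/7 (134.0.0.0 - 135.255.255.255) -> GigabitEthernet0/11
  135.32.0.0/11 (135.32.0.0 - 135.63.255.255) -> GigabitEthernet0/8
  135.32.0.0/12 (135.32.0.0 - 135.47.255.255) -> GigabitEthernet0/10
  135.34.128.0/17 (135.34.128.0 - 135.34.255.255) -> GigabitEthernet0/0
More-specific entries that do NOT match:
  135.34.160.64/26 (135.34.160.64 - 135.34.160.127) does not contain 135.34.160.18
  135.34.160.128/26 (135.34.160.128 - 135.34.160.191) does not contain 135.34.160.18
  135.34.162.0/23 (135.34.162.0 - 135.34.163.255) does not contain 135.34.160.18
  135.34.224.0/22 (135.34.224.0 - 135.34.227.255) does not contain 135.34.160.18
  133.34.128.0/18 (133.34.128.0 - 133.34.191.255) does not contain 135.34.160.18
Longest matching prefix is /17 -> interface GigabitEthernet0/0.

GigabitEthernet0/0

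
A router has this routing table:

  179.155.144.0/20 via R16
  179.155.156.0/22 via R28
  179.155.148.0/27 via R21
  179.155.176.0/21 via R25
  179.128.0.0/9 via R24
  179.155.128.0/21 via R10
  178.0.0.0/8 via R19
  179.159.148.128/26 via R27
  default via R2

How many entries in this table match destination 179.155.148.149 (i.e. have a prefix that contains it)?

Prefixes containing 179.155.148.149:
  0.0.0.0/0 (default, matches everything)
  179.128.0.0/9 (179.128.0.0 - 179.255.255.255)
  179.155.144.0/20 (179.155.144.0 - 179.155.159.255)
Total matching entries: 3.

3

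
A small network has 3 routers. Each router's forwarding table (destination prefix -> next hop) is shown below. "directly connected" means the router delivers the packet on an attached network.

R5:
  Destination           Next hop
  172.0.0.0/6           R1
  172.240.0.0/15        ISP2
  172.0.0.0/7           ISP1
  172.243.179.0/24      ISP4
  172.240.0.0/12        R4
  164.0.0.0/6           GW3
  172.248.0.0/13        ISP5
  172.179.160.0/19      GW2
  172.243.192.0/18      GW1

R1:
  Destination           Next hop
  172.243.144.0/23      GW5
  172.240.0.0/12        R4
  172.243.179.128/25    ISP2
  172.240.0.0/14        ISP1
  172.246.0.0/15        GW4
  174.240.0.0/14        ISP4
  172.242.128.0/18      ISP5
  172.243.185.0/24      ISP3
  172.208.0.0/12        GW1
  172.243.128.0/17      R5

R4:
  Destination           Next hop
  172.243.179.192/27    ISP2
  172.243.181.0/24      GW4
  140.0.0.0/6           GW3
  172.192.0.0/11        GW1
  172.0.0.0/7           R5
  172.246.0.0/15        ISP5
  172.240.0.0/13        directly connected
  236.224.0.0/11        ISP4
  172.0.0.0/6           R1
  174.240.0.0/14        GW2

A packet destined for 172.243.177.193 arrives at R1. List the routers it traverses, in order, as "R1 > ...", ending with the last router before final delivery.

R1 > R5 > R4

At R1: longest match for 172.243.177.193 is 172.243.128.0/17 -> R5
At R5: longest match for 172.243.177.193 is 172.240.0.0/12 -> R4
At R4: longest match for 172.243.177.193 is 172.240.0.0/13 -> directly connected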